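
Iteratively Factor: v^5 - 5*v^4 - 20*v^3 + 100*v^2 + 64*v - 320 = (v - 2)*(v^4 - 3*v^3 - 26*v^2 + 48*v + 160) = (v - 2)*(v + 4)*(v^3 - 7*v^2 + 2*v + 40) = (v - 2)*(v + 2)*(v + 4)*(v^2 - 9*v + 20) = (v - 4)*(v - 2)*(v + 2)*(v + 4)*(v - 5)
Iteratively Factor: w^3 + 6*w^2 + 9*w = (w + 3)*(w^2 + 3*w) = w*(w + 3)*(w + 3)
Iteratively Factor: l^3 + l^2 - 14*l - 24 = (l + 2)*(l^2 - l - 12) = (l + 2)*(l + 3)*(l - 4)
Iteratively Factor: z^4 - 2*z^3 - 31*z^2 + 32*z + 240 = (z + 4)*(z^3 - 6*z^2 - 7*z + 60) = (z - 5)*(z + 4)*(z^2 - z - 12) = (z - 5)*(z + 3)*(z + 4)*(z - 4)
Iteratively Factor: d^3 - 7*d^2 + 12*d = (d - 4)*(d^2 - 3*d) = d*(d - 4)*(d - 3)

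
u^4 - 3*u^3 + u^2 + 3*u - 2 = (u - 2)*(u - 1)^2*(u + 1)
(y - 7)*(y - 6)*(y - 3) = y^3 - 16*y^2 + 81*y - 126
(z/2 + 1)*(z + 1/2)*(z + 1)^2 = z^4/2 + 9*z^3/4 + 7*z^2/2 + 9*z/4 + 1/2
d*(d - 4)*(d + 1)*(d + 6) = d^4 + 3*d^3 - 22*d^2 - 24*d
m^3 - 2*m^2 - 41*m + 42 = (m - 7)*(m - 1)*(m + 6)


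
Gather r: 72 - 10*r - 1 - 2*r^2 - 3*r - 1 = -2*r^2 - 13*r + 70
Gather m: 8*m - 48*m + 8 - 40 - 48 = -40*m - 80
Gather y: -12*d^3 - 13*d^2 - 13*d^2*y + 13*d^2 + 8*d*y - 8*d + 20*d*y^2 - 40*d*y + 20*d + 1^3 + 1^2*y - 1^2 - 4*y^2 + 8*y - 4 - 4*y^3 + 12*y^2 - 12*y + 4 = -12*d^3 + 12*d - 4*y^3 + y^2*(20*d + 8) + y*(-13*d^2 - 32*d - 3)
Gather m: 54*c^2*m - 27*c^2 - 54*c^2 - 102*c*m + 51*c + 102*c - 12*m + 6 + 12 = -81*c^2 + 153*c + m*(54*c^2 - 102*c - 12) + 18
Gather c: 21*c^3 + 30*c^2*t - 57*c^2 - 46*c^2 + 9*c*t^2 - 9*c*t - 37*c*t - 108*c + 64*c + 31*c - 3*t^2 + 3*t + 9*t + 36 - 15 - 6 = 21*c^3 + c^2*(30*t - 103) + c*(9*t^2 - 46*t - 13) - 3*t^2 + 12*t + 15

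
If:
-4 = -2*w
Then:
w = 2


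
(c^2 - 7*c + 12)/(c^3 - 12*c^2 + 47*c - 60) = 1/(c - 5)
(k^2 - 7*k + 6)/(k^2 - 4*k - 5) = (-k^2 + 7*k - 6)/(-k^2 + 4*k + 5)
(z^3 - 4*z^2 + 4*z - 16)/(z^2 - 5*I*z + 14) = (z^2 - 2*z*(2 + I) + 8*I)/(z - 7*I)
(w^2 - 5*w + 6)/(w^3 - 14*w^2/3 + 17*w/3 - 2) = 3*(w - 2)/(3*w^2 - 5*w + 2)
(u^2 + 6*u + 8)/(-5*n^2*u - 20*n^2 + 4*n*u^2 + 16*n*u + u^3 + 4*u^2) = (u + 2)/(-5*n^2 + 4*n*u + u^2)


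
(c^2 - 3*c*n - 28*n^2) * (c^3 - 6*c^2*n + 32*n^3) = c^5 - 9*c^4*n - 10*c^3*n^2 + 200*c^2*n^3 - 96*c*n^4 - 896*n^5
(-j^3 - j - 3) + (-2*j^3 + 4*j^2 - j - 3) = -3*j^3 + 4*j^2 - 2*j - 6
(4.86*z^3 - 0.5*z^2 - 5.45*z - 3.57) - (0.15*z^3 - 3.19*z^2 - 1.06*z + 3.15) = 4.71*z^3 + 2.69*z^2 - 4.39*z - 6.72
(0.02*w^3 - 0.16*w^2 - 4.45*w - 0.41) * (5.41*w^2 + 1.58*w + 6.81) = 0.1082*w^5 - 0.834*w^4 - 24.1911*w^3 - 10.3387*w^2 - 30.9523*w - 2.7921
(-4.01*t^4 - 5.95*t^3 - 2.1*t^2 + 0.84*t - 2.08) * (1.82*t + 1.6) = -7.2982*t^5 - 17.245*t^4 - 13.342*t^3 - 1.8312*t^2 - 2.4416*t - 3.328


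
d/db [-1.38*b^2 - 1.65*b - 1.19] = -2.76*b - 1.65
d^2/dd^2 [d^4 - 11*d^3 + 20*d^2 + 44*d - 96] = 12*d^2 - 66*d + 40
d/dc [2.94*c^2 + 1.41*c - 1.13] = 5.88*c + 1.41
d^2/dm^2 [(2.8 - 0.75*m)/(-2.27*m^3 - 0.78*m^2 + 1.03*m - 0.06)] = (23.18805*m^5 - 165.16974*m^4 - 74.90313*m^3 + 27.83316*m^2 + 15.57468*m - 5.58626)/(11.697083*m^9 + 12.057786*m^8 - 11.779257*m^7 - 9.540234*m^6 + 5.982189*m^5 + 1.750302*m^4 - 1.357435*m^3 + 0.199386*m^2 - 0.011124*m + 0.000216)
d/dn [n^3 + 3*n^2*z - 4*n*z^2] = 3*n^2 + 6*n*z - 4*z^2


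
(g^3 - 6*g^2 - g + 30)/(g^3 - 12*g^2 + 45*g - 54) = (g^2 - 3*g - 10)/(g^2 - 9*g + 18)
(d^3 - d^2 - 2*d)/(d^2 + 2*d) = (d^2 - d - 2)/(d + 2)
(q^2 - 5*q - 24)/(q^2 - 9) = (q - 8)/(q - 3)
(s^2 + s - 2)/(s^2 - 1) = (s + 2)/(s + 1)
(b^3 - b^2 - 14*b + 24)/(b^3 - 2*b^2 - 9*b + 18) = (b + 4)/(b + 3)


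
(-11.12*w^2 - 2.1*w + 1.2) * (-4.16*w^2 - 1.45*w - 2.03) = 46.2592*w^4 + 24.86*w^3 + 20.6266*w^2 + 2.523*w - 2.436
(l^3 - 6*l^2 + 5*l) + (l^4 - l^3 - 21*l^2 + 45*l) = l^4 - 27*l^2 + 50*l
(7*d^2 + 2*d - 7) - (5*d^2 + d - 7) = 2*d^2 + d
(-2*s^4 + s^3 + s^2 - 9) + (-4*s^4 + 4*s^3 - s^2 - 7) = -6*s^4 + 5*s^3 - 16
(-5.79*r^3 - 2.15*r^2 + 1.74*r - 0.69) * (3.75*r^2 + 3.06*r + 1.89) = -21.7125*r^5 - 25.7799*r^4 - 10.9971*r^3 - 1.3266*r^2 + 1.1772*r - 1.3041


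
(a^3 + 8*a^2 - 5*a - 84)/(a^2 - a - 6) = (a^2 + 11*a + 28)/(a + 2)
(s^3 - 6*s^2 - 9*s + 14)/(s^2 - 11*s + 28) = (s^2 + s - 2)/(s - 4)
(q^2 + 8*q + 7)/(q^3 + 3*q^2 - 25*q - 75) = (q^2 + 8*q + 7)/(q^3 + 3*q^2 - 25*q - 75)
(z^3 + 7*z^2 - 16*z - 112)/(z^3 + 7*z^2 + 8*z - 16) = (z^2 + 3*z - 28)/(z^2 + 3*z - 4)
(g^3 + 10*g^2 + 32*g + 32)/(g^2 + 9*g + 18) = (g^3 + 10*g^2 + 32*g + 32)/(g^2 + 9*g + 18)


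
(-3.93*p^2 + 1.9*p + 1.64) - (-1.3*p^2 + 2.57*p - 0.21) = -2.63*p^2 - 0.67*p + 1.85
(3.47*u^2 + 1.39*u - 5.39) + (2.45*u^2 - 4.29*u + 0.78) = 5.92*u^2 - 2.9*u - 4.61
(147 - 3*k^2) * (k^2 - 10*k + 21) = -3*k^4 + 30*k^3 + 84*k^2 - 1470*k + 3087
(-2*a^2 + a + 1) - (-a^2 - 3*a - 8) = -a^2 + 4*a + 9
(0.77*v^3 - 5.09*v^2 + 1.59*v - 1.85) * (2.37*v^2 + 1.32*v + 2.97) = 1.8249*v^5 - 11.0469*v^4 - 0.663599999999999*v^3 - 17.403*v^2 + 2.2803*v - 5.4945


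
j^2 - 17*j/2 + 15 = (j - 6)*(j - 5/2)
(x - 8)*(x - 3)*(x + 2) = x^3 - 9*x^2 + 2*x + 48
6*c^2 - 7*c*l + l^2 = (-6*c + l)*(-c + l)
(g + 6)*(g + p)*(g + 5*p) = g^3 + 6*g^2*p + 6*g^2 + 5*g*p^2 + 36*g*p + 30*p^2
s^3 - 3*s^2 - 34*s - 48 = (s - 8)*(s + 2)*(s + 3)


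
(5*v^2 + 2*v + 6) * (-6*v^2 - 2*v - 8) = -30*v^4 - 22*v^3 - 80*v^2 - 28*v - 48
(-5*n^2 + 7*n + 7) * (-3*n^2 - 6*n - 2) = 15*n^4 + 9*n^3 - 53*n^2 - 56*n - 14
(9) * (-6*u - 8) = -54*u - 72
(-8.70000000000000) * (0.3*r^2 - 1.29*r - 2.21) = -2.61*r^2 + 11.223*r + 19.227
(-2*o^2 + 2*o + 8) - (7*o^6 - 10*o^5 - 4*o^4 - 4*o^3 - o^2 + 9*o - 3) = -7*o^6 + 10*o^5 + 4*o^4 + 4*o^3 - o^2 - 7*o + 11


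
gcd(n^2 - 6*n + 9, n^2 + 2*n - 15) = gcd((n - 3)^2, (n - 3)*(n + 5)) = n - 3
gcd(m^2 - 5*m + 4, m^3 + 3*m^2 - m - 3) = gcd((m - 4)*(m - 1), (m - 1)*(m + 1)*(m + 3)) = m - 1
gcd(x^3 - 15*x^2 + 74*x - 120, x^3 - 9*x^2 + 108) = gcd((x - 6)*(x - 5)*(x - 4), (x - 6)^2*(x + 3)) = x - 6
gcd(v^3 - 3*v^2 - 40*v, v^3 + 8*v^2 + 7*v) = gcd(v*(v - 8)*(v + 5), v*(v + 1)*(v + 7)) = v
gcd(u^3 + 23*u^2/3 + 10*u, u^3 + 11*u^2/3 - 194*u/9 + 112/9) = 1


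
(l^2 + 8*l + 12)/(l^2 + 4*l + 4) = (l + 6)/(l + 2)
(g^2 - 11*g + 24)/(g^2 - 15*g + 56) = (g - 3)/(g - 7)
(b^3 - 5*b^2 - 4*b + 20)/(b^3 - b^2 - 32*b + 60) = (b + 2)/(b + 6)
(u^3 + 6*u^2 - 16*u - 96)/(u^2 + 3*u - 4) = (u^2 + 2*u - 24)/(u - 1)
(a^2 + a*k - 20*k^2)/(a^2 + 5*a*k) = (a - 4*k)/a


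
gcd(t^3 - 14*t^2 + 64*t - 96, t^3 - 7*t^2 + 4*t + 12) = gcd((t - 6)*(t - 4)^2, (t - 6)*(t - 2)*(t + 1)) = t - 6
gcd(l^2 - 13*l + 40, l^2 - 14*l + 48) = l - 8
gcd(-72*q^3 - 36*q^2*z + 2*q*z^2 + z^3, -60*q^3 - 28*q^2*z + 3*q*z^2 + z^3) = 12*q^2 + 8*q*z + z^2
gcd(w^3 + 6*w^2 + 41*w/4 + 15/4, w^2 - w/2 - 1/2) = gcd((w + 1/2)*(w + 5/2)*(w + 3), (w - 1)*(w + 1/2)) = w + 1/2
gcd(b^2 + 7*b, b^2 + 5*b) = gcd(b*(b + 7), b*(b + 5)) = b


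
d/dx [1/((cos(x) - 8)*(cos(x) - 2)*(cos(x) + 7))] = 3*(cos(x)^2 - 2*cos(x) - 18)*sin(x)/((cos(x) - 8)^2*(cos(x) - 2)^2*(cos(x) + 7)^2)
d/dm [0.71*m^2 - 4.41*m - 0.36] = 1.42*m - 4.41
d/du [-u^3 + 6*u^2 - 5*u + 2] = -3*u^2 + 12*u - 5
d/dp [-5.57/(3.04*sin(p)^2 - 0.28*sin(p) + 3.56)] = (33.8656*sin(p) - 1.5596)*cos(p)/(3.04*sin(p)^2 - 0.28*sin(p) + 3.56)^2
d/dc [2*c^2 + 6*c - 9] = 4*c + 6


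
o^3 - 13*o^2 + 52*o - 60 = (o - 6)*(o - 5)*(o - 2)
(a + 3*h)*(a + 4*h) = a^2 + 7*a*h + 12*h^2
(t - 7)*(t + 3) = t^2 - 4*t - 21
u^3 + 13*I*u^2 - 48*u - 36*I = (u + I)*(u + 6*I)^2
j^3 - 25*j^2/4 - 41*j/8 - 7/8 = (j - 7)*(j + 1/4)*(j + 1/2)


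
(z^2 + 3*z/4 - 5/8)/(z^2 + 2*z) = (8*z^2 + 6*z - 5)/(8*z*(z + 2))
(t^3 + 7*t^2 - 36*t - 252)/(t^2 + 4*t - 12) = (t^2 + t - 42)/(t - 2)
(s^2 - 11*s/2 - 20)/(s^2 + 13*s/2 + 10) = (s - 8)/(s + 4)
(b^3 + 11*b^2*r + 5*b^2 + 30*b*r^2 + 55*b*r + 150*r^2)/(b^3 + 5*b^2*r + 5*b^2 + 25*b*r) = (b + 6*r)/b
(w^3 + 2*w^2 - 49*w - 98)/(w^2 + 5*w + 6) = (w^2 - 49)/(w + 3)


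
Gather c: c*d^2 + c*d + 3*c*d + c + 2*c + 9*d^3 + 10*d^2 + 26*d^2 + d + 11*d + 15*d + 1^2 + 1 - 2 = c*(d^2 + 4*d + 3) + 9*d^3 + 36*d^2 + 27*d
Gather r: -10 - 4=-14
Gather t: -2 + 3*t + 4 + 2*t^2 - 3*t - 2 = 2*t^2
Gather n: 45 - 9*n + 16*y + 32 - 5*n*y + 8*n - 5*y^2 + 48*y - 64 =n*(-5*y - 1) - 5*y^2 + 64*y + 13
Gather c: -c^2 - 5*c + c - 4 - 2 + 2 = -c^2 - 4*c - 4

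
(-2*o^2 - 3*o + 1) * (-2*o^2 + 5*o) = 4*o^4 - 4*o^3 - 17*o^2 + 5*o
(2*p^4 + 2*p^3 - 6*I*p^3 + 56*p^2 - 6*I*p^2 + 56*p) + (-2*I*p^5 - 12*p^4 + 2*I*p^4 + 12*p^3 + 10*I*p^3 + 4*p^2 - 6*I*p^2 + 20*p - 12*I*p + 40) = -2*I*p^5 - 10*p^4 + 2*I*p^4 + 14*p^3 + 4*I*p^3 + 60*p^2 - 12*I*p^2 + 76*p - 12*I*p + 40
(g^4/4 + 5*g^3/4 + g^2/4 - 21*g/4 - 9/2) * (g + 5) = g^5/4 + 5*g^4/2 + 13*g^3/2 - 4*g^2 - 123*g/4 - 45/2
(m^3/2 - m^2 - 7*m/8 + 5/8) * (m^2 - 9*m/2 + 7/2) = m^5/2 - 13*m^4/4 + 43*m^3/8 + 17*m^2/16 - 47*m/8 + 35/16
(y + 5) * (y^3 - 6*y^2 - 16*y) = y^4 - y^3 - 46*y^2 - 80*y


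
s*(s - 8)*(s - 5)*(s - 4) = s^4 - 17*s^3 + 92*s^2 - 160*s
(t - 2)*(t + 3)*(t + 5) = t^3 + 6*t^2 - t - 30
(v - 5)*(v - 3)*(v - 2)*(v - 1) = v^4 - 11*v^3 + 41*v^2 - 61*v + 30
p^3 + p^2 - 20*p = p*(p - 4)*(p + 5)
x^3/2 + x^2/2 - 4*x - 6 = (x/2 + 1)*(x - 3)*(x + 2)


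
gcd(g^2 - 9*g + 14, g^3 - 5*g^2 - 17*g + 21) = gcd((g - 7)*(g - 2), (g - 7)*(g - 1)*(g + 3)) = g - 7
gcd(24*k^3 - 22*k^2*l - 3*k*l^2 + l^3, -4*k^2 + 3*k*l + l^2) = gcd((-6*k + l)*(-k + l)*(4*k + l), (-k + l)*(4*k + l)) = 4*k^2 - 3*k*l - l^2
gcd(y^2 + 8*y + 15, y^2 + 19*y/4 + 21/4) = y + 3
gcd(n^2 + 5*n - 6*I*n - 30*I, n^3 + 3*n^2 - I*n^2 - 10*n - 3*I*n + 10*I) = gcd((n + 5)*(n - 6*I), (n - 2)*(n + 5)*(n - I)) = n + 5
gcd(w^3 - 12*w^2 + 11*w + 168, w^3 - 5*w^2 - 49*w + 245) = w - 7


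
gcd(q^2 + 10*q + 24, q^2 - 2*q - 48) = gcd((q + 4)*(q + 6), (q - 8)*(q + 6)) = q + 6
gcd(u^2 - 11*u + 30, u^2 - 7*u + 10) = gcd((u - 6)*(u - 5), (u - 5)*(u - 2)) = u - 5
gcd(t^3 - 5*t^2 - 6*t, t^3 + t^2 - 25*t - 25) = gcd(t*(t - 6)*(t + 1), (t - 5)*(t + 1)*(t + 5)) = t + 1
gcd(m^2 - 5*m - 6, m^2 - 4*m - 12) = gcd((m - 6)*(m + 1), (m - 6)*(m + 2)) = m - 6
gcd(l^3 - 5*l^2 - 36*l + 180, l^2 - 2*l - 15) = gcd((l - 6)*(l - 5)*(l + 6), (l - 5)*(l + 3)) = l - 5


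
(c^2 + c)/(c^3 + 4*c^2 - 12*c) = (c + 1)/(c^2 + 4*c - 12)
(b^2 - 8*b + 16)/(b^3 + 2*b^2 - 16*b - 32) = (b - 4)/(b^2 + 6*b + 8)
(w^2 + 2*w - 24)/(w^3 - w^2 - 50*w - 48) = (w - 4)/(w^2 - 7*w - 8)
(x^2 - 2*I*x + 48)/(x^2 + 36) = (x - 8*I)/(x - 6*I)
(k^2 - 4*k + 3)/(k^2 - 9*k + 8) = (k - 3)/(k - 8)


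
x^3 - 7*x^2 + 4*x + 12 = (x - 6)*(x - 2)*(x + 1)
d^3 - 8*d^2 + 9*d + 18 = (d - 6)*(d - 3)*(d + 1)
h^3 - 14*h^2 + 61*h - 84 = (h - 7)*(h - 4)*(h - 3)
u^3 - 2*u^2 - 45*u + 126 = (u - 6)*(u - 3)*(u + 7)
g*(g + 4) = g^2 + 4*g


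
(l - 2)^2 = l^2 - 4*l + 4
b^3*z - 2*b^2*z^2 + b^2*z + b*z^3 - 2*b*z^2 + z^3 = (b - z)^2*(b*z + z)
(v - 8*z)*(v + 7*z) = v^2 - v*z - 56*z^2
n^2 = n^2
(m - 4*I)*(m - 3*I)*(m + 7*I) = m^3 + 37*m - 84*I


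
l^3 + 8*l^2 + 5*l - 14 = (l - 1)*(l + 2)*(l + 7)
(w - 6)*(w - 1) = w^2 - 7*w + 6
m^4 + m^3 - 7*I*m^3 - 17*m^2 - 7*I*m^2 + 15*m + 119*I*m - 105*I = (m - 3)*(m - 1)*(m + 5)*(m - 7*I)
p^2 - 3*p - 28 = (p - 7)*(p + 4)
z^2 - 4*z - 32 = (z - 8)*(z + 4)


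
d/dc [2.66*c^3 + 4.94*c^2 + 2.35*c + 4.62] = 7.98*c^2 + 9.88*c + 2.35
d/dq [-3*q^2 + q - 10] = 1 - 6*q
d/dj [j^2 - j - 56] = 2*j - 1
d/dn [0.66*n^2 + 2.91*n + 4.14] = 1.32*n + 2.91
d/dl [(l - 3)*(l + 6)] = 2*l + 3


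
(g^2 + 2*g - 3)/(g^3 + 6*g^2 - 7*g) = (g + 3)/(g*(g + 7))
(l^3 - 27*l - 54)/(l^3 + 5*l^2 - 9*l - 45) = (l^2 - 3*l - 18)/(l^2 + 2*l - 15)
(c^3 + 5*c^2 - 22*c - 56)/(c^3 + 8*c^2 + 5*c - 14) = (c - 4)/(c - 1)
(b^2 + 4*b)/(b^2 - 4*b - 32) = b/(b - 8)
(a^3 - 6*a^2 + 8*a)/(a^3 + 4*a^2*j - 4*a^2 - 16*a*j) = (a - 2)/(a + 4*j)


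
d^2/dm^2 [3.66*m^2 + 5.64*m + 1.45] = 7.32000000000000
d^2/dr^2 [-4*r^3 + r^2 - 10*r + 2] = 2 - 24*r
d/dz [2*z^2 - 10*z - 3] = 4*z - 10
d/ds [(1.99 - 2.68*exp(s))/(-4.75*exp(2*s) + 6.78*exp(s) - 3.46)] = (-12.73*exp(2*s) + 18.905*exp(s) - 4.2194)*exp(s)/(22.5625*exp(4*s) - 64.41*exp(3*s) + 78.8384*exp(2*s) - 46.9176*exp(s) + 11.9716)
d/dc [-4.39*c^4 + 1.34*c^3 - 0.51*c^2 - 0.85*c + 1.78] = -17.56*c^3 + 4.02*c^2 - 1.02*c - 0.85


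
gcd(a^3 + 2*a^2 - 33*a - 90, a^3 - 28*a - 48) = a - 6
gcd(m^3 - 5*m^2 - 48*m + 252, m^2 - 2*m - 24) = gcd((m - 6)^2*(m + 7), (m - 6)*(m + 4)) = m - 6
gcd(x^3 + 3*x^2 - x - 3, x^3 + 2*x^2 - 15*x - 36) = x + 3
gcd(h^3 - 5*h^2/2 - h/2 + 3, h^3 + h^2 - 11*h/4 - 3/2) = h - 3/2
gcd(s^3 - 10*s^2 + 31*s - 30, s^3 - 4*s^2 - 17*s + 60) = s^2 - 8*s + 15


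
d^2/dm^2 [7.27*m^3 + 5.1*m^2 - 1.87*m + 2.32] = 43.62*m + 10.2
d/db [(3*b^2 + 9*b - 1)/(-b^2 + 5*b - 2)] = (24*b^2 - 14*b - 13)/(b^4 - 10*b^3 + 29*b^2 - 20*b + 4)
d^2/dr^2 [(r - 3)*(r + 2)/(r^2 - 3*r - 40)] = 4*(r^3 + 51*r^2 - 33*r + 713)/(r^6 - 9*r^5 - 93*r^4 + 693*r^3 + 3720*r^2 - 14400*r - 64000)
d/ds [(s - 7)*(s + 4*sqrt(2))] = 2*s - 7 + 4*sqrt(2)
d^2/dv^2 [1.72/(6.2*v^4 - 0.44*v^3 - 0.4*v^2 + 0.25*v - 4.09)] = ((-127.968*v^2 + 4.5408*v + 1.376)*(-6.2*v^4 + 0.44*v^3 + 0.4*v^2 - 0.25*v + 4.09) - 1.72*(24.8*v^3 - 1.32*v^2 - 0.8*v + 0.25)*(49.6*v^3 - 2.64*v^2 - 1.6*v + 0.5))/(-6.2*v^4 + 0.44*v^3 + 0.4*v^2 - 0.25*v + 4.09)^3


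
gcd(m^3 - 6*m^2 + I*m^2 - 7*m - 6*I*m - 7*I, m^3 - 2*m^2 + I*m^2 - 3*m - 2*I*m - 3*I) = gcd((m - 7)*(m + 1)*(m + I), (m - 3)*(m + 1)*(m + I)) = m^2 + m*(1 + I) + I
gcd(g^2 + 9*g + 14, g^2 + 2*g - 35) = g + 7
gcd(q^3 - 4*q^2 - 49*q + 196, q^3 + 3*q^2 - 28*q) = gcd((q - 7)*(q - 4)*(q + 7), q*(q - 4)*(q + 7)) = q^2 + 3*q - 28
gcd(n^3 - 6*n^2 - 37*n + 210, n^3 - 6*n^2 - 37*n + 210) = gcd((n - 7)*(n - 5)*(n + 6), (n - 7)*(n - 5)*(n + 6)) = n^3 - 6*n^2 - 37*n + 210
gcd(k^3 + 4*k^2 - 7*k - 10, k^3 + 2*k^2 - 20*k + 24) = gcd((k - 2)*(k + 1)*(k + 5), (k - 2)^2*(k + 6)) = k - 2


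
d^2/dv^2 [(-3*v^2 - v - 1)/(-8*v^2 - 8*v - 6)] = (-32*v^3 - 60*v^2 + 12*v + 19)/(64*v^6 + 192*v^5 + 336*v^4 + 352*v^3 + 252*v^2 + 108*v + 27)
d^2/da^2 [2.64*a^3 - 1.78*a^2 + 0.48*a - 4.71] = 15.84*a - 3.56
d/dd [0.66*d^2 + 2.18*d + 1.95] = 1.32*d + 2.18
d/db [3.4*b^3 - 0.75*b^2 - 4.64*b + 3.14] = 10.2*b^2 - 1.5*b - 4.64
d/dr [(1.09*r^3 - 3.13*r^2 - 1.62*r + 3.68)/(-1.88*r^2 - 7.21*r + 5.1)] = (-2.0492*r^4 - 15.7178*r^3 + 36.1987*r^2 - 18.0892*r + 18.2708)/(3.5344*r^4 + 27.1096*r^3 + 32.8081*r^2 - 73.542*r + 26.01)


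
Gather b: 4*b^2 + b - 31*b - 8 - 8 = 4*b^2 - 30*b - 16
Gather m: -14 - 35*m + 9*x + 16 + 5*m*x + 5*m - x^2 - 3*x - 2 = m*(5*x - 30) - x^2 + 6*x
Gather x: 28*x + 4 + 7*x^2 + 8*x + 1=7*x^2 + 36*x + 5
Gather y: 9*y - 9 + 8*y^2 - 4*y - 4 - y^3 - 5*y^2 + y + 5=-y^3 + 3*y^2 + 6*y - 8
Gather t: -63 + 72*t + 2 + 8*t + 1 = 80*t - 60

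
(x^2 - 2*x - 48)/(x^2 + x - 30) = (x - 8)/(x - 5)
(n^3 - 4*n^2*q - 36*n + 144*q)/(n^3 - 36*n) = (n - 4*q)/n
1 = 1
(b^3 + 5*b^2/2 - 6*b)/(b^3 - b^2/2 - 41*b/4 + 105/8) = 4*b*(b + 4)/(4*b^2 + 4*b - 35)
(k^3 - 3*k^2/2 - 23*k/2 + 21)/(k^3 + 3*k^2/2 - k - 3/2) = (2*k^3 - 3*k^2 - 23*k + 42)/(2*k^3 + 3*k^2 - 2*k - 3)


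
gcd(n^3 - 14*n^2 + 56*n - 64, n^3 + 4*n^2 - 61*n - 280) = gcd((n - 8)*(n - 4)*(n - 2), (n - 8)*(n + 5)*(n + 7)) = n - 8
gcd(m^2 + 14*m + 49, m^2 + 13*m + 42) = m + 7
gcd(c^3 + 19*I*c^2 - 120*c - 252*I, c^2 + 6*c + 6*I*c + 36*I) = c + 6*I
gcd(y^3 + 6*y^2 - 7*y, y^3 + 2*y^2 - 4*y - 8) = 1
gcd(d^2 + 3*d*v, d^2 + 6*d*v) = d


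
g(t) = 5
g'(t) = 0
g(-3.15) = 5.00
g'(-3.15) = 0.00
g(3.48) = 5.00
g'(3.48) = 0.00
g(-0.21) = 5.00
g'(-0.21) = 0.00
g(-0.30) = 5.00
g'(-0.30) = 0.00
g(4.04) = 5.00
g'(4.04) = 0.00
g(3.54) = 5.00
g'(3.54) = 0.00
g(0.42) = 5.00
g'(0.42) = 0.00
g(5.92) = 5.00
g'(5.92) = 0.00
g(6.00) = 5.00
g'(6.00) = 0.00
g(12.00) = 5.00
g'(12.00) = 0.00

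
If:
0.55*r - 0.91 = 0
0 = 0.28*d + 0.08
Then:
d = -0.29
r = 1.65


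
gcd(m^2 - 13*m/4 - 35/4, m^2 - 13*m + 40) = m - 5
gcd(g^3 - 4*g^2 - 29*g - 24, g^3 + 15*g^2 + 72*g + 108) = g + 3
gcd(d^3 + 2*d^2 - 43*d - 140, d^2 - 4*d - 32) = d + 4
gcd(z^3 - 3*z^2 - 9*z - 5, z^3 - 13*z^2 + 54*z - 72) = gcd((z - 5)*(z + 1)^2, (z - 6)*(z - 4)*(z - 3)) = 1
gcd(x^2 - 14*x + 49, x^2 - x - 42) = x - 7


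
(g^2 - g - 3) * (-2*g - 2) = -2*g^3 + 8*g + 6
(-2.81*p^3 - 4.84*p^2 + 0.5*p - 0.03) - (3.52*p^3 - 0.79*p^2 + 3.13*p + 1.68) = -6.33*p^3 - 4.05*p^2 - 2.63*p - 1.71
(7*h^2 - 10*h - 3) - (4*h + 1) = 7*h^2 - 14*h - 4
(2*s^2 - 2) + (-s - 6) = 2*s^2 - s - 8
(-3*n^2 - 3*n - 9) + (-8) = -3*n^2 - 3*n - 17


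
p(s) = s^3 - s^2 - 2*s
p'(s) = 3*s^2 - 2*s - 2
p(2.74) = 7.58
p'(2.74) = 15.04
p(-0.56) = 0.63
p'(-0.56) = 0.06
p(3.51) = 23.90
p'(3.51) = 27.94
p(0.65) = -1.45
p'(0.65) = -2.03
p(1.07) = -2.06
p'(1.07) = -0.71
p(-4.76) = -120.99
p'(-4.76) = 75.49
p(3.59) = 26.20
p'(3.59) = 29.48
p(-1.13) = -0.46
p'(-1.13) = 4.09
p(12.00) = 1560.00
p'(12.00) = 406.00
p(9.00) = 630.00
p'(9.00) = 223.00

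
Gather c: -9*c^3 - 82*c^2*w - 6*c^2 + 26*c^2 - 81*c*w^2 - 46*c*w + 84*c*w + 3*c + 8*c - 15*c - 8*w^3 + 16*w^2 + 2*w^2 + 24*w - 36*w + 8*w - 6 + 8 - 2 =-9*c^3 + c^2*(20 - 82*w) + c*(-81*w^2 + 38*w - 4) - 8*w^3 + 18*w^2 - 4*w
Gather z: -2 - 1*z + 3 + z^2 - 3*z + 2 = z^2 - 4*z + 3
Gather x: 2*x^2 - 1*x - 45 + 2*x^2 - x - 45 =4*x^2 - 2*x - 90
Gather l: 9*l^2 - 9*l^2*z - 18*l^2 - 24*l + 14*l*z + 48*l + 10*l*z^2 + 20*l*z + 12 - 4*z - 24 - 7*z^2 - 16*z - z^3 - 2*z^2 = l^2*(-9*z - 9) + l*(10*z^2 + 34*z + 24) - z^3 - 9*z^2 - 20*z - 12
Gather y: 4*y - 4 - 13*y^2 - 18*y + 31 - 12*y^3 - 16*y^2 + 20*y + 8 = -12*y^3 - 29*y^2 + 6*y + 35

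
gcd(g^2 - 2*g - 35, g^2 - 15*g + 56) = g - 7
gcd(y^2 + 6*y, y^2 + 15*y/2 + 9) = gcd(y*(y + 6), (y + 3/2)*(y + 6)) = y + 6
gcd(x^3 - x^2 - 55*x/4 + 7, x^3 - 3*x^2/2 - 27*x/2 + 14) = x^2 - x/2 - 14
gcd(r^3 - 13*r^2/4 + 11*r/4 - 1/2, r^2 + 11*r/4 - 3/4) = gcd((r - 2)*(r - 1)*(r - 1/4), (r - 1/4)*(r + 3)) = r - 1/4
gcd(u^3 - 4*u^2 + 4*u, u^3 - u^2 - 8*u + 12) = u^2 - 4*u + 4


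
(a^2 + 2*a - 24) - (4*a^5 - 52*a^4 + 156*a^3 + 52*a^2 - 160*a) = -4*a^5 + 52*a^4 - 156*a^3 - 51*a^2 + 162*a - 24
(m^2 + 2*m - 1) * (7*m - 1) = 7*m^3 + 13*m^2 - 9*m + 1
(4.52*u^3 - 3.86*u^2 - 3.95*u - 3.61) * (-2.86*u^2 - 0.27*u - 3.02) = -12.9272*u^5 + 9.8192*u^4 - 1.3112*u^3 + 23.0483*u^2 + 12.9037*u + 10.9022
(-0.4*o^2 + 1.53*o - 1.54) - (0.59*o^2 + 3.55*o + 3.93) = -0.99*o^2 - 2.02*o - 5.47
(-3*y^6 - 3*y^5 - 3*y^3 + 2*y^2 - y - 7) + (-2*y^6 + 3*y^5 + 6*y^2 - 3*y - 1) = -5*y^6 - 3*y^3 + 8*y^2 - 4*y - 8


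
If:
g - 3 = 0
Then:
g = 3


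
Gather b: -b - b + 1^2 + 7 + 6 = 14 - 2*b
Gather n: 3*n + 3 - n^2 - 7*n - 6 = -n^2 - 4*n - 3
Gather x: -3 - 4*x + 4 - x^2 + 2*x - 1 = -x^2 - 2*x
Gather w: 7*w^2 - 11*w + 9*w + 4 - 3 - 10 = 7*w^2 - 2*w - 9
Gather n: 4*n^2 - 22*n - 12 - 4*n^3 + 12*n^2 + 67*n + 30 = -4*n^3 + 16*n^2 + 45*n + 18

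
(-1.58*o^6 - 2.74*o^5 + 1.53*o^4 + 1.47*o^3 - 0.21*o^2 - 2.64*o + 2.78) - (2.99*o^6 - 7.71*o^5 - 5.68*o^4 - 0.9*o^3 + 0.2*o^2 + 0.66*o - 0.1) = -4.57*o^6 + 4.97*o^5 + 7.21*o^4 + 2.37*o^3 - 0.41*o^2 - 3.3*o + 2.88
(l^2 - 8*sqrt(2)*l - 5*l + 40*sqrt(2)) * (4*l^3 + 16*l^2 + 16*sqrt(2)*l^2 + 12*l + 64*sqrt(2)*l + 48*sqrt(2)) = 4*l^5 - 16*sqrt(2)*l^4 - 4*l^4 - 324*l^3 + 16*sqrt(2)*l^3 + 196*l^2 + 272*sqrt(2)*l^2 + 240*sqrt(2)*l + 4352*l + 3840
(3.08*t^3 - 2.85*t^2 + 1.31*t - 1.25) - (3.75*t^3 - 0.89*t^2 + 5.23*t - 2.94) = -0.67*t^3 - 1.96*t^2 - 3.92*t + 1.69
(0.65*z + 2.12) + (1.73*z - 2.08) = 2.38*z + 0.04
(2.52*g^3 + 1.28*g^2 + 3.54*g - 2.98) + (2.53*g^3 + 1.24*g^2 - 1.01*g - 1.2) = 5.05*g^3 + 2.52*g^2 + 2.53*g - 4.18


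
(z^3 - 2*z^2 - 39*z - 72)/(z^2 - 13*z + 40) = (z^2 + 6*z + 9)/(z - 5)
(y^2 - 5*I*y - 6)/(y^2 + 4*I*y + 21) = (y - 2*I)/(y + 7*I)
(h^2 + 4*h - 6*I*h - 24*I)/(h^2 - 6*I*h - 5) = (h^2 + h*(4 - 6*I) - 24*I)/(h^2 - 6*I*h - 5)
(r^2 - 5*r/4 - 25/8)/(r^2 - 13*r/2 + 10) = (r + 5/4)/(r - 4)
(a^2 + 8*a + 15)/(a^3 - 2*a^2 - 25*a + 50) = (a + 3)/(a^2 - 7*a + 10)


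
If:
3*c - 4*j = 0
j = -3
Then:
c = -4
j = -3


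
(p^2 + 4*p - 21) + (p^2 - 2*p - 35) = 2*p^2 + 2*p - 56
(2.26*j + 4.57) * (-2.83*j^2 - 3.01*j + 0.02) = -6.3958*j^3 - 19.7357*j^2 - 13.7105*j + 0.0914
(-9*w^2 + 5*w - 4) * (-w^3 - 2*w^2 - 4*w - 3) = 9*w^5 + 13*w^4 + 30*w^3 + 15*w^2 + w + 12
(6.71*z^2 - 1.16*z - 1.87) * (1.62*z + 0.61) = 10.8702*z^3 + 2.2139*z^2 - 3.737*z - 1.1407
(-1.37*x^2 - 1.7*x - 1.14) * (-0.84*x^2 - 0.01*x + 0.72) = 1.1508*x^4 + 1.4417*x^3 - 0.0118000000000001*x^2 - 1.2126*x - 0.8208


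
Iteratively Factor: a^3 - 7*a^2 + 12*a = (a - 3)*(a^2 - 4*a) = (a - 4)*(a - 3)*(a)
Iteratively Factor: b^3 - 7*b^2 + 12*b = (b - 4)*(b^2 - 3*b) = b*(b - 4)*(b - 3)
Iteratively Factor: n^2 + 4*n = (n + 4)*(n)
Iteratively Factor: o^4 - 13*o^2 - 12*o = (o + 3)*(o^3 - 3*o^2 - 4*o) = (o + 1)*(o + 3)*(o^2 - 4*o) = (o - 4)*(o + 1)*(o + 3)*(o)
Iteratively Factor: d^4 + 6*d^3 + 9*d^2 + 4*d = (d + 1)*(d^3 + 5*d^2 + 4*d) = (d + 1)*(d + 4)*(d^2 + d) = d*(d + 1)*(d + 4)*(d + 1)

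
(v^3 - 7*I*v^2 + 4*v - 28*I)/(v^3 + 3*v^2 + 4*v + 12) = (v - 7*I)/(v + 3)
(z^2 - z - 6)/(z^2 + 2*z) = (z - 3)/z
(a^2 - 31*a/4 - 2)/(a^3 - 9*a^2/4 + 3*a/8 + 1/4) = 2*(a - 8)/(2*a^2 - 5*a + 2)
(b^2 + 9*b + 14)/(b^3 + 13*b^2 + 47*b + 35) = (b + 2)/(b^2 + 6*b + 5)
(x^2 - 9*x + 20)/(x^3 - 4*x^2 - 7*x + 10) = (x - 4)/(x^2 + x - 2)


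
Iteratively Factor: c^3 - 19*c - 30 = (c + 3)*(c^2 - 3*c - 10) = (c - 5)*(c + 3)*(c + 2)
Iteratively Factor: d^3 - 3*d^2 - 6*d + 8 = (d + 2)*(d^2 - 5*d + 4) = (d - 1)*(d + 2)*(d - 4)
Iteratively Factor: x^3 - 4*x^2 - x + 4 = (x + 1)*(x^2 - 5*x + 4) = (x - 1)*(x + 1)*(x - 4)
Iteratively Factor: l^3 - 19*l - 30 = (l - 5)*(l^2 + 5*l + 6) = (l - 5)*(l + 2)*(l + 3)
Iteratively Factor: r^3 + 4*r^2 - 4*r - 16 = (r + 2)*(r^2 + 2*r - 8) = (r - 2)*(r + 2)*(r + 4)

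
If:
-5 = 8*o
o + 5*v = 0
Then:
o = -5/8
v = 1/8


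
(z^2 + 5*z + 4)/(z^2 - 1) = (z + 4)/(z - 1)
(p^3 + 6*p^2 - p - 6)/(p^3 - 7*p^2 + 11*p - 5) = (p^2 + 7*p + 6)/(p^2 - 6*p + 5)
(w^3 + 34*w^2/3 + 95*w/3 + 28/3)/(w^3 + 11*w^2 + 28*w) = (w + 1/3)/w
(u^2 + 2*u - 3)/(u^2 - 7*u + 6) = (u + 3)/(u - 6)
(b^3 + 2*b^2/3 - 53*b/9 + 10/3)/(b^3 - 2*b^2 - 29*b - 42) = (9*b^2 - 21*b + 10)/(9*(b^2 - 5*b - 14))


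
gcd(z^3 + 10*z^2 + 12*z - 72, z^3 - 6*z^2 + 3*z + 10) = z - 2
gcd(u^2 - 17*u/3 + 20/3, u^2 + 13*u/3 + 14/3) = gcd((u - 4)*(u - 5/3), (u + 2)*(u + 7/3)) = 1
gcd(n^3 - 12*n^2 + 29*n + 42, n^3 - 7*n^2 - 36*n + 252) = n^2 - 13*n + 42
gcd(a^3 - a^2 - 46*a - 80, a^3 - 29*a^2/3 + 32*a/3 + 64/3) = a - 8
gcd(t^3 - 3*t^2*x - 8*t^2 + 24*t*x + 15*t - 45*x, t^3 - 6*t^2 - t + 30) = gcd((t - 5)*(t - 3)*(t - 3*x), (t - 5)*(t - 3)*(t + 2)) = t^2 - 8*t + 15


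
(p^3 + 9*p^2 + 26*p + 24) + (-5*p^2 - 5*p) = p^3 + 4*p^2 + 21*p + 24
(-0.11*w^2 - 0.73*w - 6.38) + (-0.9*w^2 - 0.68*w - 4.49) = -1.01*w^2 - 1.41*w - 10.87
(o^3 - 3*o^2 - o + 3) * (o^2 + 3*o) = o^5 - 10*o^3 + 9*o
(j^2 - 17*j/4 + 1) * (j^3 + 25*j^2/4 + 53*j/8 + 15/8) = j^5 + 2*j^4 - 303*j^3/16 - 641*j^2/32 - 43*j/32 + 15/8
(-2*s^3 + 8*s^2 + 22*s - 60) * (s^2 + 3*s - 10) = -2*s^5 + 2*s^4 + 66*s^3 - 74*s^2 - 400*s + 600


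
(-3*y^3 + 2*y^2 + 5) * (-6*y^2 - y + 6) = 18*y^5 - 9*y^4 - 20*y^3 - 18*y^2 - 5*y + 30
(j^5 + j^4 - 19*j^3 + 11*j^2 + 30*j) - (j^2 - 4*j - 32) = j^5 + j^4 - 19*j^3 + 10*j^2 + 34*j + 32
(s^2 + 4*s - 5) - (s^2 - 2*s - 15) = 6*s + 10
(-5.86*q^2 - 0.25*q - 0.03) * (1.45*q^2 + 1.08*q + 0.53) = -8.497*q^4 - 6.6913*q^3 - 3.4193*q^2 - 0.1649*q - 0.0159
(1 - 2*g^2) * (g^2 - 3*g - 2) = -2*g^4 + 6*g^3 + 5*g^2 - 3*g - 2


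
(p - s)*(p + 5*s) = p^2 + 4*p*s - 5*s^2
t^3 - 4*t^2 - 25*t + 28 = (t - 7)*(t - 1)*(t + 4)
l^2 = l^2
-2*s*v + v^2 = v*(-2*s + v)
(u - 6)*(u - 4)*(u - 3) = u^3 - 13*u^2 + 54*u - 72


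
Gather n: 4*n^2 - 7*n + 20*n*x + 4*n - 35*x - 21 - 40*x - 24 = 4*n^2 + n*(20*x - 3) - 75*x - 45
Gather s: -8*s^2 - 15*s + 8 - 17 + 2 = -8*s^2 - 15*s - 7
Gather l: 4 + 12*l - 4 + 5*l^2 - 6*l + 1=5*l^2 + 6*l + 1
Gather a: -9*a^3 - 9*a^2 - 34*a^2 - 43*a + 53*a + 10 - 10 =-9*a^3 - 43*a^2 + 10*a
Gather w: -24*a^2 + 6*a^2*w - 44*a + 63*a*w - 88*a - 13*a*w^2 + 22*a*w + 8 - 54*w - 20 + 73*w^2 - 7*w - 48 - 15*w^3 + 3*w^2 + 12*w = -24*a^2 - 132*a - 15*w^3 + w^2*(76 - 13*a) + w*(6*a^2 + 85*a - 49) - 60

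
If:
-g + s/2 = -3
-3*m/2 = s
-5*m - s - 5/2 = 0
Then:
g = 99/28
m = -5/7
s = 15/14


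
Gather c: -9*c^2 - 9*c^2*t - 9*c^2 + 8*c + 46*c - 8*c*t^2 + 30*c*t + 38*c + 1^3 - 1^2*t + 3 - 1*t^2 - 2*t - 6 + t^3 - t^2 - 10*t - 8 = c^2*(-9*t - 18) + c*(-8*t^2 + 30*t + 92) + t^3 - 2*t^2 - 13*t - 10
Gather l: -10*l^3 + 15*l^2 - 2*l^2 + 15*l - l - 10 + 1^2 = -10*l^3 + 13*l^2 + 14*l - 9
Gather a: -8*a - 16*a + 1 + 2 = 3 - 24*a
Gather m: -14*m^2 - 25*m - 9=-14*m^2 - 25*m - 9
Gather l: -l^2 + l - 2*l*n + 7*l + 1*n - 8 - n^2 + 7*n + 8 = -l^2 + l*(8 - 2*n) - n^2 + 8*n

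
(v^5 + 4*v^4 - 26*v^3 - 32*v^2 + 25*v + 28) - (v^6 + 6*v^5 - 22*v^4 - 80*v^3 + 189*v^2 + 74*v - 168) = -v^6 - 5*v^5 + 26*v^4 + 54*v^3 - 221*v^2 - 49*v + 196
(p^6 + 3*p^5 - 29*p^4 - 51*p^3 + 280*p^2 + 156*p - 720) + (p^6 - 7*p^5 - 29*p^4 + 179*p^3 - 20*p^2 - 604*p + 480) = 2*p^6 - 4*p^5 - 58*p^4 + 128*p^3 + 260*p^2 - 448*p - 240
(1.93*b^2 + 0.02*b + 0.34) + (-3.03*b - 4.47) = 1.93*b^2 - 3.01*b - 4.13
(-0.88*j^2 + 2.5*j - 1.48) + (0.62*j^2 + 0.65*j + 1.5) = -0.26*j^2 + 3.15*j + 0.02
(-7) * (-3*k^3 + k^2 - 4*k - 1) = 21*k^3 - 7*k^2 + 28*k + 7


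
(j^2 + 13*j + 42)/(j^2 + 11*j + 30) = (j + 7)/(j + 5)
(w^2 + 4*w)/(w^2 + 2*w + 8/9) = 9*w*(w + 4)/(9*w^2 + 18*w + 8)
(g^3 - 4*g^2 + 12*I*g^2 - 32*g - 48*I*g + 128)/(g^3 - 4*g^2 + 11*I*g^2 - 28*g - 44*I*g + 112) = (g + 8*I)/(g + 7*I)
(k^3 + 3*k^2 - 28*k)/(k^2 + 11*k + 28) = k*(k - 4)/(k + 4)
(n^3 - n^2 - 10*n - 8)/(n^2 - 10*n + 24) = (n^2 + 3*n + 2)/(n - 6)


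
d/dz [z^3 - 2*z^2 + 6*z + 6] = 3*z^2 - 4*z + 6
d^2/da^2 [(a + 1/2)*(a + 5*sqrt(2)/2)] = 2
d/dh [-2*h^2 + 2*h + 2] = 2 - 4*h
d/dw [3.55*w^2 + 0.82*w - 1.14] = 7.1*w + 0.82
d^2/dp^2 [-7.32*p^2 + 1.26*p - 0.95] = -14.6400000000000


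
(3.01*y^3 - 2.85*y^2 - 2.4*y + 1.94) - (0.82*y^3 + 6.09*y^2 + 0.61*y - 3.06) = 2.19*y^3 - 8.94*y^2 - 3.01*y + 5.0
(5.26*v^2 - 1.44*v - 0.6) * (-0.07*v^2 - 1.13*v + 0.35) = -0.3682*v^4 - 5.843*v^3 + 3.5102*v^2 + 0.174*v - 0.21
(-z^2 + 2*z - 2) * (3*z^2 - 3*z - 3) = -3*z^4 + 9*z^3 - 9*z^2 + 6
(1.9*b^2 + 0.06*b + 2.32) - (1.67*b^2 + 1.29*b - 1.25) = 0.23*b^2 - 1.23*b + 3.57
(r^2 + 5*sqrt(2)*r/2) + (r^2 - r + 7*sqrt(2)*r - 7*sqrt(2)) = 2*r^2 - r + 19*sqrt(2)*r/2 - 7*sqrt(2)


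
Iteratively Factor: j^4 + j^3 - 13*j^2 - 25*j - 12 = (j + 1)*(j^3 - 13*j - 12) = (j + 1)*(j + 3)*(j^2 - 3*j - 4) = (j - 4)*(j + 1)*(j + 3)*(j + 1)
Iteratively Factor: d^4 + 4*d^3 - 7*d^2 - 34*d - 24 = (d - 3)*(d^3 + 7*d^2 + 14*d + 8) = (d - 3)*(d + 4)*(d^2 + 3*d + 2) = (d - 3)*(d + 1)*(d + 4)*(d + 2)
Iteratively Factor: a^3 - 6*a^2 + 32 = (a - 4)*(a^2 - 2*a - 8) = (a - 4)*(a + 2)*(a - 4)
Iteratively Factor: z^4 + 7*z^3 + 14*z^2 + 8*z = (z + 1)*(z^3 + 6*z^2 + 8*z) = z*(z + 1)*(z^2 + 6*z + 8) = z*(z + 1)*(z + 2)*(z + 4)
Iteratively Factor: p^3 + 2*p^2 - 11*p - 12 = (p - 3)*(p^2 + 5*p + 4) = (p - 3)*(p + 1)*(p + 4)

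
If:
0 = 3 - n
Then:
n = 3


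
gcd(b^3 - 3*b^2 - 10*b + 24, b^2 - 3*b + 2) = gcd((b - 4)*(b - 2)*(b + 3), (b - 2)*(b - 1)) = b - 2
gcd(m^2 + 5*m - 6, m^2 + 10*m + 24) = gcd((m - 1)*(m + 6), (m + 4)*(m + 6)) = m + 6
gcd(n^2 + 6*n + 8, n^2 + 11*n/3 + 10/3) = n + 2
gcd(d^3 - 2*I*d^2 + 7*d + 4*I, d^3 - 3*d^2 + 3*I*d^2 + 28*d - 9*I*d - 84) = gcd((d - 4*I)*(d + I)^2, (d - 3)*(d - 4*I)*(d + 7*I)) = d - 4*I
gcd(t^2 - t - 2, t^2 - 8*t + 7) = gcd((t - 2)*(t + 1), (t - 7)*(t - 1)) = 1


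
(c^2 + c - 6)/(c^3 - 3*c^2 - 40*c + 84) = (c + 3)/(c^2 - c - 42)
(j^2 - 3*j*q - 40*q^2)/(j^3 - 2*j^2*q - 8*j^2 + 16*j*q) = (j^2 - 3*j*q - 40*q^2)/(j*(j^2 - 2*j*q - 8*j + 16*q))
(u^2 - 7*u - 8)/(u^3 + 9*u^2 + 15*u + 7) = (u - 8)/(u^2 + 8*u + 7)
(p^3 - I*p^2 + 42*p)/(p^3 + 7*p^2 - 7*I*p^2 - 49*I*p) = (p + 6*I)/(p + 7)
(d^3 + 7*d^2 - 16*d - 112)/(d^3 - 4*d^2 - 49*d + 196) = (d + 4)/(d - 7)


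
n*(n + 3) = n^2 + 3*n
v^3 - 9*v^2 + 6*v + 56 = (v - 7)*(v - 4)*(v + 2)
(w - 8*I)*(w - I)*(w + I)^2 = w^4 - 7*I*w^3 + 9*w^2 - 7*I*w + 8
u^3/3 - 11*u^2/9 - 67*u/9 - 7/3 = (u/3 + 1)*(u - 7)*(u + 1/3)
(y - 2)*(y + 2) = y^2 - 4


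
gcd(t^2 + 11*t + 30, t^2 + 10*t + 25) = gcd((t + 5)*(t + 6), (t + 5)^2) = t + 5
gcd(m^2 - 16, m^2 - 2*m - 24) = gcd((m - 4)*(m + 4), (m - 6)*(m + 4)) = m + 4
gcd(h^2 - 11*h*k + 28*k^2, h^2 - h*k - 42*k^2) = h - 7*k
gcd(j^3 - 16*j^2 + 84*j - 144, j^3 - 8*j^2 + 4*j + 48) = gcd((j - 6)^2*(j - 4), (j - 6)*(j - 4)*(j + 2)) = j^2 - 10*j + 24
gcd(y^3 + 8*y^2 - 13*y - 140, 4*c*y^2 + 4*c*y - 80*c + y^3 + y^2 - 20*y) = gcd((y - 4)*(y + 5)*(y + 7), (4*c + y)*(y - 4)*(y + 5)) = y^2 + y - 20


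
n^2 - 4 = (n - 2)*(n + 2)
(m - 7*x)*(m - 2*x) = m^2 - 9*m*x + 14*x^2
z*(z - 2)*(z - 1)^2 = z^4 - 4*z^3 + 5*z^2 - 2*z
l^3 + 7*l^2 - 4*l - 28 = (l - 2)*(l + 2)*(l + 7)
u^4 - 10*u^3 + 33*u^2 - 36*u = u*(u - 4)*(u - 3)^2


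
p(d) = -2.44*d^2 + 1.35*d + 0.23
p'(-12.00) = 59.91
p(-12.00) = -367.33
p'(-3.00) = 15.99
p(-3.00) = -25.78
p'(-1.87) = 10.48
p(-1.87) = -10.83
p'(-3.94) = 20.58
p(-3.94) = -42.97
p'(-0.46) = 3.59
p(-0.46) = -0.91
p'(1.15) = -4.26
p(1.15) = -1.44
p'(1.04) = -3.73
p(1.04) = -1.01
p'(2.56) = -11.14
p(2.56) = -12.30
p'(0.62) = -1.68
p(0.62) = 0.13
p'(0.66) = -1.87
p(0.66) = 0.06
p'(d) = 1.35 - 4.88*d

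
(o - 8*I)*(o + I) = o^2 - 7*I*o + 8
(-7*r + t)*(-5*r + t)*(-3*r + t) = -105*r^3 + 71*r^2*t - 15*r*t^2 + t^3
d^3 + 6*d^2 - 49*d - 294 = (d - 7)*(d + 6)*(d + 7)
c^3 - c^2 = c^2*(c - 1)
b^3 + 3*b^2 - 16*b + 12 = (b - 2)*(b - 1)*(b + 6)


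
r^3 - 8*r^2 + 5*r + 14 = (r - 7)*(r - 2)*(r + 1)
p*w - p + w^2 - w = (p + w)*(w - 1)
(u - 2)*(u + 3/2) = u^2 - u/2 - 3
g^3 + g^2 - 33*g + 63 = (g - 3)^2*(g + 7)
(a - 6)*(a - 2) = a^2 - 8*a + 12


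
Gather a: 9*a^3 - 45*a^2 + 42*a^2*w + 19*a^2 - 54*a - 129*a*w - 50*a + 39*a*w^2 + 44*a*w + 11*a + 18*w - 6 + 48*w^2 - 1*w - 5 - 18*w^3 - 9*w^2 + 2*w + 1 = 9*a^3 + a^2*(42*w - 26) + a*(39*w^2 - 85*w - 93) - 18*w^3 + 39*w^2 + 19*w - 10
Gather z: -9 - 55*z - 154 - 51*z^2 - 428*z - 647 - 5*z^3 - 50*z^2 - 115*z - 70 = -5*z^3 - 101*z^2 - 598*z - 880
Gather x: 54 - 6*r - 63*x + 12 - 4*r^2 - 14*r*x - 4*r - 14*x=-4*r^2 - 10*r + x*(-14*r - 77) + 66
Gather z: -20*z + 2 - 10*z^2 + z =-10*z^2 - 19*z + 2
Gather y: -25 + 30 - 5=0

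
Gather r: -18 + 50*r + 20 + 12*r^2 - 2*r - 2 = 12*r^2 + 48*r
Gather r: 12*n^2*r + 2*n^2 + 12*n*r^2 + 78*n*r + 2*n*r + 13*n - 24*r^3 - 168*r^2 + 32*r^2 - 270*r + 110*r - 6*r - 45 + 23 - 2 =2*n^2 + 13*n - 24*r^3 + r^2*(12*n - 136) + r*(12*n^2 + 80*n - 166) - 24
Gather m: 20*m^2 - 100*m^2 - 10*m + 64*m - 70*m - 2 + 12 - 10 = -80*m^2 - 16*m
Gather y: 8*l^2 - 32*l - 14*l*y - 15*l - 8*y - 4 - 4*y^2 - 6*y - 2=8*l^2 - 47*l - 4*y^2 + y*(-14*l - 14) - 6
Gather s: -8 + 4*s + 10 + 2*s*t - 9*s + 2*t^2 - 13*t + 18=s*(2*t - 5) + 2*t^2 - 13*t + 20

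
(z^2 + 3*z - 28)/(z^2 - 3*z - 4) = (z + 7)/(z + 1)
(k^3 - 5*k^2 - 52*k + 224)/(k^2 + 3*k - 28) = k - 8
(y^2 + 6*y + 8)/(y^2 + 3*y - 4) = (y + 2)/(y - 1)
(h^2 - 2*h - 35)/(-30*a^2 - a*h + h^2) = (-h^2 + 2*h + 35)/(30*a^2 + a*h - h^2)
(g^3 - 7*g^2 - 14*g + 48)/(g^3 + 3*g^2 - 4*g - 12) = (g - 8)/(g + 2)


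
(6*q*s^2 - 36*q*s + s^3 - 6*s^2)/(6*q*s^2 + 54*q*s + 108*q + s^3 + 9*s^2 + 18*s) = s*(s - 6)/(s^2 + 9*s + 18)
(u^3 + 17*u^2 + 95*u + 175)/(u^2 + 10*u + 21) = (u^2 + 10*u + 25)/(u + 3)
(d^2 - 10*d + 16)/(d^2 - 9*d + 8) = (d - 2)/(d - 1)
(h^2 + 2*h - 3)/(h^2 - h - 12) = (h - 1)/(h - 4)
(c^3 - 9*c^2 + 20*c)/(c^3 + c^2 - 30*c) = (c - 4)/(c + 6)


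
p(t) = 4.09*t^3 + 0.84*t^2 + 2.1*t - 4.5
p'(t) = 12.27*t^2 + 1.68*t + 2.1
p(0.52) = -2.61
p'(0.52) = 6.29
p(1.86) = 28.63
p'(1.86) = 47.67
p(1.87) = 29.11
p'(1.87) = 48.15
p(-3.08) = -122.50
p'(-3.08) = 113.32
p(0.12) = -4.23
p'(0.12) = 2.48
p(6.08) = 958.57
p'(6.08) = 465.89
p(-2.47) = -66.20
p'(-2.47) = 72.81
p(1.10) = 4.27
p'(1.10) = 18.79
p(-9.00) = -2936.97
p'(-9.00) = 980.85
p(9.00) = 3064.05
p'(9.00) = 1011.09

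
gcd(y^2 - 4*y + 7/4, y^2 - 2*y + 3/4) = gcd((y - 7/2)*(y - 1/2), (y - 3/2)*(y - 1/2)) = y - 1/2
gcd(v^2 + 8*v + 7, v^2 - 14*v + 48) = 1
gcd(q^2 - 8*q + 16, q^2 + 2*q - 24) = q - 4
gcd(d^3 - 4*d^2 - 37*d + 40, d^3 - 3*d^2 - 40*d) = d^2 - 3*d - 40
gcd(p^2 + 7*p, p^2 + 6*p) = p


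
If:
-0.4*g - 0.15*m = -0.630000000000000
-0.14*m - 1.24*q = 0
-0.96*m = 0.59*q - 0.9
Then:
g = 1.20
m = 1.01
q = -0.11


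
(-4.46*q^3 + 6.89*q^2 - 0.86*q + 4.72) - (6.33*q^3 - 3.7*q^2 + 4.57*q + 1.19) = -10.79*q^3 + 10.59*q^2 - 5.43*q + 3.53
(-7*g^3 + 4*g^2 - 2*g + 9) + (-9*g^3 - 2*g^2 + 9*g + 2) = -16*g^3 + 2*g^2 + 7*g + 11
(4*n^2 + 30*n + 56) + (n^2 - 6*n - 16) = 5*n^2 + 24*n + 40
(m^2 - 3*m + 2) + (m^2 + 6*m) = 2*m^2 + 3*m + 2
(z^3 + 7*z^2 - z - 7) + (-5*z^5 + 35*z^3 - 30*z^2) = -5*z^5 + 36*z^3 - 23*z^2 - z - 7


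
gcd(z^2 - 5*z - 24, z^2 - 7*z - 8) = z - 8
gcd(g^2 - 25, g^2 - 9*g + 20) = g - 5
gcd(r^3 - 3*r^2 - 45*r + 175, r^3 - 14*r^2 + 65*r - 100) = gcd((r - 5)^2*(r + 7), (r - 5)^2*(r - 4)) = r^2 - 10*r + 25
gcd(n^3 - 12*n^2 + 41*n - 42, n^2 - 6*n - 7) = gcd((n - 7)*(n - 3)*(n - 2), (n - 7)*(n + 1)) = n - 7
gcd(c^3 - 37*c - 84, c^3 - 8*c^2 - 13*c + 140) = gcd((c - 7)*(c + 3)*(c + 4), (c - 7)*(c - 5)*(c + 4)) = c^2 - 3*c - 28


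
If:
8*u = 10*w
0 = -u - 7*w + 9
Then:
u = 15/11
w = 12/11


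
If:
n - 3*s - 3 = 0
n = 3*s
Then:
No Solution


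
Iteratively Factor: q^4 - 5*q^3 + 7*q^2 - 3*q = (q - 3)*(q^3 - 2*q^2 + q) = (q - 3)*(q - 1)*(q^2 - q) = q*(q - 3)*(q - 1)*(q - 1)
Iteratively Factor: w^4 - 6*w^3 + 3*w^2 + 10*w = (w)*(w^3 - 6*w^2 + 3*w + 10) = w*(w - 2)*(w^2 - 4*w - 5) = w*(w - 5)*(w - 2)*(w + 1)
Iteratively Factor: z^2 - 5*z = (z - 5)*(z)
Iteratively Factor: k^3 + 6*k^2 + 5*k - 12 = (k - 1)*(k^2 + 7*k + 12) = (k - 1)*(k + 4)*(k + 3)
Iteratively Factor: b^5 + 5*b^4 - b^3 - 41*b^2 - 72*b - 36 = (b + 2)*(b^4 + 3*b^3 - 7*b^2 - 27*b - 18) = (b - 3)*(b + 2)*(b^3 + 6*b^2 + 11*b + 6) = (b - 3)*(b + 2)^2*(b^2 + 4*b + 3) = (b - 3)*(b + 1)*(b + 2)^2*(b + 3)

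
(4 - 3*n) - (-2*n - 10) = 14 - n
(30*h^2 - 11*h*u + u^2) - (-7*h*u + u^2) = 30*h^2 - 4*h*u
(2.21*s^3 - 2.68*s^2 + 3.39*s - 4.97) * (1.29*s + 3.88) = 2.8509*s^4 + 5.1176*s^3 - 6.0253*s^2 + 6.7419*s - 19.2836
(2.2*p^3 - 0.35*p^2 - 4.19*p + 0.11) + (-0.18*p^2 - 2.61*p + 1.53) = 2.2*p^3 - 0.53*p^2 - 6.8*p + 1.64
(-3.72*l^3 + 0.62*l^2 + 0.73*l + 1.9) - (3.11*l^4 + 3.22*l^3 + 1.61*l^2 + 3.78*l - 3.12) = -3.11*l^4 - 6.94*l^3 - 0.99*l^2 - 3.05*l + 5.02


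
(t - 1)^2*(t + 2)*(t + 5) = t^4 + 5*t^3 - 3*t^2 - 13*t + 10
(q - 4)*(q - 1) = q^2 - 5*q + 4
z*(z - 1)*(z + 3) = z^3 + 2*z^2 - 3*z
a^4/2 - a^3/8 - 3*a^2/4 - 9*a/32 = a*(a/2 + 1/4)*(a - 3/2)*(a + 3/4)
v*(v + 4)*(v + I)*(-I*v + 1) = -I*v^4 + 2*v^3 - 4*I*v^3 + 8*v^2 + I*v^2 + 4*I*v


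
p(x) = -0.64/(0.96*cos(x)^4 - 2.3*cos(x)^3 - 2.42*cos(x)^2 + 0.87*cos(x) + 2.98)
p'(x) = -0.64*(3.84*sin(x)*cos(x)^3 - 6.9*sin(x)*cos(x)^2 - 4.84*sin(x)*cos(x) + 0.87*sin(x))/(0.96*cos(x)^4 - 2.3*cos(x)^3 - 2.42*cos(x)^2 + 0.87*cos(x) + 2.98)^2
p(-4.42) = -0.25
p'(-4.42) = -0.15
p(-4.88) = -0.21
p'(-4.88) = 0.01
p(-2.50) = -0.28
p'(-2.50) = -0.12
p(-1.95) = -0.26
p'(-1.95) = 0.15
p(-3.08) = -0.22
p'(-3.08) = -0.02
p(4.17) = -0.28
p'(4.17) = 0.11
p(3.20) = -0.22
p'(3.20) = -0.02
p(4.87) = -0.21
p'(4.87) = -0.00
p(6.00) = -1.76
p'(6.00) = -9.08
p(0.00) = -7.11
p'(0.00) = 0.00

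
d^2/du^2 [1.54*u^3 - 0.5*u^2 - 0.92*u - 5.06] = 9.24*u - 1.0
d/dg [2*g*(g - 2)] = 4*g - 4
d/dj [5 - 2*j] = -2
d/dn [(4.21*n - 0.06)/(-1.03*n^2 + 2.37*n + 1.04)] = (4.3363*n^2 - 0.1236*n + 4.5206)/(1.0609*n^4 - 4.8822*n^3 + 3.4745*n^2 + 4.9296*n + 1.0816)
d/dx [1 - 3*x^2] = -6*x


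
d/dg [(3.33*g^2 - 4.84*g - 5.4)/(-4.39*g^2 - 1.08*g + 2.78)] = (-24.844*g^2 - 28.8972*g - 19.2872)/(19.2721*g^4 + 9.4824*g^3 - 23.242*g^2 - 6.0048*g + 7.7284)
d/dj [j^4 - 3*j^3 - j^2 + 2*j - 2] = 4*j^3 - 9*j^2 - 2*j + 2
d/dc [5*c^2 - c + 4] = 10*c - 1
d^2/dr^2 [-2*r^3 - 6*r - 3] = -12*r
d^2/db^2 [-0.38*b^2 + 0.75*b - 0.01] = -0.760000000000000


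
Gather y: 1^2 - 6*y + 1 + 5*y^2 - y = 5*y^2 - 7*y + 2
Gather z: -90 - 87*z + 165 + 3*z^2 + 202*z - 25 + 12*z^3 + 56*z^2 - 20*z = 12*z^3 + 59*z^2 + 95*z + 50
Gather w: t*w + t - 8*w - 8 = t + w*(t - 8) - 8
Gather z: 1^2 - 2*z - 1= -2*z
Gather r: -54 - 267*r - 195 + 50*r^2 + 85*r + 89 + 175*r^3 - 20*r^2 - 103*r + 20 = 175*r^3 + 30*r^2 - 285*r - 140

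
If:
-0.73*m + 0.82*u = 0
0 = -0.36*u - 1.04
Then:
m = -3.25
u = -2.89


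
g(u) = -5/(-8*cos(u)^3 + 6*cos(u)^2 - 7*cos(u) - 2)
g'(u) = -5*(-24*sin(u)*cos(u)^2 + 12*sin(u)*cos(u) - 7*sin(u))/(-8*cos(u)^3 + 6*cos(u)^2 - 7*cos(u) - 2)^2 = 5*(24*cos(u)^2 - 12*cos(u) + 7)*sin(u)/(8*cos(u)^3 - 6*cos(u)^2 + 7*cos(u) + 2)^2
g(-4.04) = -0.76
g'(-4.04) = 2.12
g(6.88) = 0.61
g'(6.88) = 0.56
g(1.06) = 1.02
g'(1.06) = 1.24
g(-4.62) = 3.86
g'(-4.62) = 24.60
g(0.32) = 0.50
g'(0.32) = 0.27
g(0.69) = 0.67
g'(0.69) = 0.68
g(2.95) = -0.27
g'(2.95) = 0.12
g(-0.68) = 0.66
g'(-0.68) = -0.67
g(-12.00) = 0.59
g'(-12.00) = 0.53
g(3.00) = -0.27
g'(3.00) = 0.09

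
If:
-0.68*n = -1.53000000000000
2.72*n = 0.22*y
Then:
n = 2.25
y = 27.82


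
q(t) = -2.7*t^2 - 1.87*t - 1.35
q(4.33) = -60.07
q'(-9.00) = 46.73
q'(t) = -5.4*t - 1.87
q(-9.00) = -203.22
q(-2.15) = -9.81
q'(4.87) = -28.17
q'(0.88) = -6.62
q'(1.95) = -12.40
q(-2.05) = -8.86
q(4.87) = -74.49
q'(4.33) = -25.25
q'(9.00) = -50.47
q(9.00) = -236.88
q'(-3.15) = 15.14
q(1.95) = -15.26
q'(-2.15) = 9.74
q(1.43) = -9.55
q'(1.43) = -9.59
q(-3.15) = -22.25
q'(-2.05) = 9.20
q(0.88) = -5.09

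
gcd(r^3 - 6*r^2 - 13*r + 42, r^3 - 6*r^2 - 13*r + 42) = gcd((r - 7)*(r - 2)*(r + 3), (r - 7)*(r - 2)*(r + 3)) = r^3 - 6*r^2 - 13*r + 42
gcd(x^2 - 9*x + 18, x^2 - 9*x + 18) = x^2 - 9*x + 18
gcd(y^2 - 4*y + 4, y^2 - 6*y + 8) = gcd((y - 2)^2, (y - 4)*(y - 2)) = y - 2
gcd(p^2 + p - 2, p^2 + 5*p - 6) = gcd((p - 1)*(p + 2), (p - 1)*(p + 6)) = p - 1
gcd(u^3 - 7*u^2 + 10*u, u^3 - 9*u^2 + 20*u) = u^2 - 5*u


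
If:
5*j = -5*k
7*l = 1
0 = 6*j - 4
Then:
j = 2/3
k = -2/3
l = 1/7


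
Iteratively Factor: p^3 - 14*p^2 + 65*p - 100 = (p - 5)*(p^2 - 9*p + 20) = (p - 5)*(p - 4)*(p - 5)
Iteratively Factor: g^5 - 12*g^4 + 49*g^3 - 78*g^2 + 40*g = (g - 2)*(g^4 - 10*g^3 + 29*g^2 - 20*g) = (g - 4)*(g - 2)*(g^3 - 6*g^2 + 5*g) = (g - 5)*(g - 4)*(g - 2)*(g^2 - g) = g*(g - 5)*(g - 4)*(g - 2)*(g - 1)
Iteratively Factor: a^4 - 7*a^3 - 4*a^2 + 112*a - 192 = (a - 4)*(a^3 - 3*a^2 - 16*a + 48) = (a - 4)*(a + 4)*(a^2 - 7*a + 12) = (a - 4)^2*(a + 4)*(a - 3)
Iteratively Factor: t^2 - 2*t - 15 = (t + 3)*(t - 5)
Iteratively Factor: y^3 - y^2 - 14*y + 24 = (y + 4)*(y^2 - 5*y + 6) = (y - 2)*(y + 4)*(y - 3)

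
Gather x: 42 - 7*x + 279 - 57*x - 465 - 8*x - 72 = -72*x - 216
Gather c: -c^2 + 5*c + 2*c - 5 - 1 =-c^2 + 7*c - 6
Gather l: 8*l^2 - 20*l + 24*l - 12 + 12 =8*l^2 + 4*l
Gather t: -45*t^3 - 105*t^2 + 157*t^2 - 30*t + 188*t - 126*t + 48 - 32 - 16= -45*t^3 + 52*t^2 + 32*t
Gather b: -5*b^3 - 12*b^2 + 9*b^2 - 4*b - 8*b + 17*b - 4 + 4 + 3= -5*b^3 - 3*b^2 + 5*b + 3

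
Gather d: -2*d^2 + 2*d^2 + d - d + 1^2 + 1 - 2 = 0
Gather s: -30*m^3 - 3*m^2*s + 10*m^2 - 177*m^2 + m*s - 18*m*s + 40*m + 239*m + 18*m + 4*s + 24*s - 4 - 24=-30*m^3 - 167*m^2 + 297*m + s*(-3*m^2 - 17*m + 28) - 28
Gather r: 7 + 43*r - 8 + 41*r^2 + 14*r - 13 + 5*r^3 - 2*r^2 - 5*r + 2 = 5*r^3 + 39*r^2 + 52*r - 12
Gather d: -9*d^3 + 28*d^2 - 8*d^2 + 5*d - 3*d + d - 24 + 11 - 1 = -9*d^3 + 20*d^2 + 3*d - 14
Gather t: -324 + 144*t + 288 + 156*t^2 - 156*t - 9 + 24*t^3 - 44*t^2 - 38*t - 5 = 24*t^3 + 112*t^2 - 50*t - 50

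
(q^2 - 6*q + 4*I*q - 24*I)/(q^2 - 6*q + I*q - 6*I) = (q + 4*I)/(q + I)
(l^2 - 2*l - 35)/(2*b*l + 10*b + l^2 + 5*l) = (l - 7)/(2*b + l)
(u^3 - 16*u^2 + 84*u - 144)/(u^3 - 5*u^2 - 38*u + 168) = (u^2 - 12*u + 36)/(u^2 - u - 42)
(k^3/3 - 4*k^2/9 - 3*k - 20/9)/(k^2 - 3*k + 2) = (3*k^3 - 4*k^2 - 27*k - 20)/(9*(k^2 - 3*k + 2))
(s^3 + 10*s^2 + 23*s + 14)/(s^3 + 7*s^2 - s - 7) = (s + 2)/(s - 1)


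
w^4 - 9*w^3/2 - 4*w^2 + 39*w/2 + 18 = (w - 4)*(w - 3)*(w + 1)*(w + 3/2)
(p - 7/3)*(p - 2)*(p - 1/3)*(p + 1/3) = p^4 - 13*p^3/3 + 41*p^2/9 + 13*p/27 - 14/27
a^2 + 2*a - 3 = (a - 1)*(a + 3)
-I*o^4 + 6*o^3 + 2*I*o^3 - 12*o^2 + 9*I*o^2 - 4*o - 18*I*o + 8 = (o - 2)*(o + I)*(o + 4*I)*(-I*o + 1)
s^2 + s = s*(s + 1)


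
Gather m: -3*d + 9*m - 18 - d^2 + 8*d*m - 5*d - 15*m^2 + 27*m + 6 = -d^2 - 8*d - 15*m^2 + m*(8*d + 36) - 12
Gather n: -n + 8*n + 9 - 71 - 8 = 7*n - 70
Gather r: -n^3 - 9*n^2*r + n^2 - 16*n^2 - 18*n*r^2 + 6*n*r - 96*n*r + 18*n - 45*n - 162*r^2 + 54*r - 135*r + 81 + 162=-n^3 - 15*n^2 - 27*n + r^2*(-18*n - 162) + r*(-9*n^2 - 90*n - 81) + 243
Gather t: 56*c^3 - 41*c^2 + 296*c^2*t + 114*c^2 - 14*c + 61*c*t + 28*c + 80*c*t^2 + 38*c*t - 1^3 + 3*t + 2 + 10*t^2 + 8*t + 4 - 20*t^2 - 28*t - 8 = 56*c^3 + 73*c^2 + 14*c + t^2*(80*c - 10) + t*(296*c^2 + 99*c - 17) - 3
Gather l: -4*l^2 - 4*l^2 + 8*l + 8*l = -8*l^2 + 16*l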